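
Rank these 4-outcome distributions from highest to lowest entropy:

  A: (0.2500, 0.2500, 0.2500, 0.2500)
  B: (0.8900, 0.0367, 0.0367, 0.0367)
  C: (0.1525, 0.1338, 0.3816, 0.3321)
A > C > B

Key insight: Entropy is maximized by uniform distributions and minimized by concentrated distributions.

- Uniform distributions have maximum entropy log₂(4) = 2.0000 bits
- The more "peaked" or concentrated a distribution, the lower its entropy

Entropies:
  H(A) = 2.0000 bits
  H(B) = 0.6743 bits
  H(C) = 1.8606 bits

Ranking: A > C > B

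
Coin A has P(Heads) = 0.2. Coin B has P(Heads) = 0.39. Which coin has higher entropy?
B

For binary distributions, entropy is maximized at p=0.5 and decreases as p moves toward 0 or 1.

H(A) = H(0.2) = 0.7219 bits
H(B) = H(0.39) = 0.9648 bits

Distribution B (p=0.39) is closer to uniform (p=0.5), so it has higher entropy.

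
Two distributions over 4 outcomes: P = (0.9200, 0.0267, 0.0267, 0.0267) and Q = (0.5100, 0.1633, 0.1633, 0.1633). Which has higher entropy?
Q

P is highly concentrated on one outcome (92%), making it nearly deterministic. Q spreads its mass more evenly (max 51%). The more spread-out distribution has higher entropy: H(P) ≈ 0.529 bits, H(Q) ≈ 1.776 bits.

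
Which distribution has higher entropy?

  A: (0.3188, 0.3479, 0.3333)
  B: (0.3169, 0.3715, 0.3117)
A

Both distributions are close to uniform, making this a harder comparison.

H(A) = 1.5840 bits
H(B) = 1.5803 bits

The distribution closer to uniform has higher entropy.
Answer: A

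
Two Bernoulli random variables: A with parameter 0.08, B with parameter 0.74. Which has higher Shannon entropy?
B

For binary distributions, entropy is maximized at p=0.5 and decreases as p moves toward 0 or 1.

H(A) = H(0.08) = 0.4022 bits
H(B) = H(0.74) = 0.8267 bits

Distribution B (p=0.74) is closer to uniform (p=0.5), so it has higher entropy.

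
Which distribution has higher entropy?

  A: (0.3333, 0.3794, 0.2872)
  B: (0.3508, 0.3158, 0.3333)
B

Both distributions are close to uniform, making this a harder comparison.

H(A) = 1.5757 bits
H(B) = 1.5836 bits

The distribution closer to uniform has higher entropy.
Answer: B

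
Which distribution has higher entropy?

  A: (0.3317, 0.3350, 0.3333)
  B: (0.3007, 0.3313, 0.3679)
A

Both distributions are close to uniform, making this a harder comparison.

H(A) = 1.5850 bits
H(B) = 1.5801 bits

The distribution closer to uniform has higher entropy.
Answer: A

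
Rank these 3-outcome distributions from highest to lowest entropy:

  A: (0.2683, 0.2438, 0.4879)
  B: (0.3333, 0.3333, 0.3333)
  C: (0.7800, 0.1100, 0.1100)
B > A > C

Key insight: Entropy is maximized by uniform distributions and minimized by concentrated distributions.

- Uniform distributions have maximum entropy log₂(3) = 1.5850 bits
- The more "peaked" or concentrated a distribution, the lower its entropy

Entropies:
  H(A) = 1.5108 bits
  H(B) = 1.5850 bits
  H(C) = 0.9802 bits

Ranking: B > A > C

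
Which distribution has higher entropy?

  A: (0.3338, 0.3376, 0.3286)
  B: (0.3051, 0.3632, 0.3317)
A

Both distributions are close to uniform, making this a harder comparison.

H(A) = 1.5849 bits
H(B) = 1.5813 bits

The distribution closer to uniform has higher entropy.
Answer: A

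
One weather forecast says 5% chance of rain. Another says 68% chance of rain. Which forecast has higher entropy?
68% forecast

Treat each forecast as a Bernoulli distribution. Binary entropy is maximized at p=0.5 and falls off symmetrically toward 0 or 1. The 68% forecast is closer to 50%, so it is more uncertain. H(5%) ≈ 0.286 bits, H(68%) ≈ 0.904 bits.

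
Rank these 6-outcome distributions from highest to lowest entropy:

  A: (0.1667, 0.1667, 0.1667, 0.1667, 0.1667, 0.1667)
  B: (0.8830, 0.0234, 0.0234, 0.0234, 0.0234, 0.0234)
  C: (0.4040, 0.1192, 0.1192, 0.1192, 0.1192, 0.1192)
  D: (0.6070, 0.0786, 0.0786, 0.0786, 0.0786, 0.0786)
A > C > D > B

Key insight: Entropy is maximized by uniform distributions and minimized by concentrated distributions.

Entropies:
  H(A) = 2.5850 bits
  H(B) = 0.7923 bits
  H(C) = 2.3571 bits
  H(D) = 1.8792 bits

Ranking: A > C > D > B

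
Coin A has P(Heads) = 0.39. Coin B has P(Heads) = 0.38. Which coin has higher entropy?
A

For binary distributions, entropy is maximized at p=0.5 and decreases as p moves toward 0 or 1.

H(A) = H(0.39) = 0.9648 bits
H(B) = H(0.38) = 0.9580 bits

Distribution A (p=0.39) is closer to uniform (p=0.5), so it has higher entropy.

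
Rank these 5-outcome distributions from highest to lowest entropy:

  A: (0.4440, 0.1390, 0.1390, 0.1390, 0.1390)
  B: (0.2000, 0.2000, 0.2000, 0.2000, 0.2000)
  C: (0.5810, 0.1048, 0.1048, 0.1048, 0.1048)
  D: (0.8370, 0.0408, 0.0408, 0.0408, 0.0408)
B > A > C > D

Key insight: Entropy is maximized by uniform distributions and minimized by concentrated distributions.

Entropies:
  H(A) = 2.1029 bits
  H(B) = 2.3219 bits
  H(C) = 1.8190 bits
  H(D) = 0.9674 bits

Ranking: B > A > C > D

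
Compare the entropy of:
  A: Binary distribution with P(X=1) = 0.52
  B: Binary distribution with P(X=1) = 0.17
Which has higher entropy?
A

For binary distributions, entropy is maximized at p=0.5 and decreases as p moves toward 0 or 1.

H(A) = H(0.52) = 0.9988 bits
H(B) = H(0.17) = 0.6577 bits

Distribution A (p=0.52) is closer to uniform (p=0.5), so it has higher entropy.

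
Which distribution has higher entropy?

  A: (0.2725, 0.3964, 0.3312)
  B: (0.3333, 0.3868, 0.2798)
B

Both distributions are close to uniform, making this a harder comparison.

H(A) = 1.5683 bits
H(B) = 1.5725 bits

The distribution closer to uniform has higher entropy.
Answer: B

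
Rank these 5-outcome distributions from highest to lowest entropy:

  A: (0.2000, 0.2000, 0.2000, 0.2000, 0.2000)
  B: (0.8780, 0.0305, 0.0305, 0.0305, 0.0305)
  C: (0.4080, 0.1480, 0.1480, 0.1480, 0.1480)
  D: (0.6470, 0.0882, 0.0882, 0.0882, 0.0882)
A > C > D > B

Key insight: Entropy is maximized by uniform distributions and minimized by concentrated distributions.

Entropies:
  H(A) = 2.3219 bits
  H(B) = 0.7791 bits
  H(C) = 2.1594 bits
  H(D) = 1.6427 bits

Ranking: A > C > D > B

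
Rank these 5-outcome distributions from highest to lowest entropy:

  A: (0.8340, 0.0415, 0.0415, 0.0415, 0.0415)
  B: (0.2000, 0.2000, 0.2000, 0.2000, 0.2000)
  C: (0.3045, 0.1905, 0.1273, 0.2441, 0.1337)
B > C > A

Key insight: Entropy is maximized by uniform distributions and minimized by concentrated distributions.

- Uniform distributions have maximum entropy log₂(5) = 2.3219 bits
- The more "peaked" or concentrated a distribution, the lower its entropy

Entropies:
  H(A) = 0.9805 bits
  H(B) = 2.3219 bits
  H(C) = 2.2413 bits

Ranking: B > C > A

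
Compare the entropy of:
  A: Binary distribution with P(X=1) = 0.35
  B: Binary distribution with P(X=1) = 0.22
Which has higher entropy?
A

For binary distributions, entropy is maximized at p=0.5 and decreases as p moves toward 0 or 1.

H(A) = H(0.35) = 0.9341 bits
H(B) = H(0.22) = 0.7602 bits

Distribution A (p=0.35) is closer to uniform (p=0.5), so it has higher entropy.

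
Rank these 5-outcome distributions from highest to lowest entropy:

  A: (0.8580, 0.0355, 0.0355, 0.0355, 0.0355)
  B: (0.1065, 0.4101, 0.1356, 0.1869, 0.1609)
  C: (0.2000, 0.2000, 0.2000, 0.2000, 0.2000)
C > B > A

Key insight: Entropy is maximized by uniform distributions and minimized by concentrated distributions.

- Uniform distributions have maximum entropy log₂(5) = 2.3219 bits
- The more "peaked" or concentrated a distribution, the lower its entropy

Entropies:
  H(A) = 0.8735 bits
  H(B) = 2.1387 bits
  H(C) = 2.3219 bits

Ranking: C > B > A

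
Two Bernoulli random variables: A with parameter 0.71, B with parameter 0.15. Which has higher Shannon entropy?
A

For binary distributions, entropy is maximized at p=0.5 and decreases as p moves toward 0 or 1.

H(A) = H(0.71) = 0.8687 bits
H(B) = H(0.15) = 0.6098 bits

Distribution A (p=0.71) is closer to uniform (p=0.5), so it has higher entropy.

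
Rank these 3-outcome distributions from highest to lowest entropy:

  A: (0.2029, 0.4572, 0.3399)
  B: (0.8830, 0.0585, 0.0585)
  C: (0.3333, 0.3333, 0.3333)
C > A > B

Key insight: Entropy is maximized by uniform distributions and minimized by concentrated distributions.

- Uniform distributions have maximum entropy log₂(3) = 1.5850 bits
- The more "peaked" or concentrated a distribution, the lower its entropy

Entropies:
  H(A) = 1.5123 bits
  H(B) = 0.6377 bits
  H(C) = 1.5850 bits

Ranking: C > A > B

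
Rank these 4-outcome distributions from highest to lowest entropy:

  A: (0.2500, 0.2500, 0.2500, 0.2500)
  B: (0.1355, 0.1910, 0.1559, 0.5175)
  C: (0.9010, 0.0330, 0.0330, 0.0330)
A > B > C

Key insight: Entropy is maximized by uniform distributions and minimized by concentrated distributions.

- Uniform distributions have maximum entropy log₂(4) = 2.0000 bits
- The more "peaked" or concentrated a distribution, the lower its entropy

Entropies:
  H(A) = 2.0000 bits
  H(B) = 1.7568 bits
  H(C) = 0.6227 bits

Ranking: A > B > C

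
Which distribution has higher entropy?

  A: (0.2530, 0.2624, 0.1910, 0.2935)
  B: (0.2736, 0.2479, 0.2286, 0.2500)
B

Both distributions are close to uniform, making this a harder comparison.

H(A) = 1.9834 bits
H(B) = 1.9971 bits

The distribution closer to uniform has higher entropy.
Answer: B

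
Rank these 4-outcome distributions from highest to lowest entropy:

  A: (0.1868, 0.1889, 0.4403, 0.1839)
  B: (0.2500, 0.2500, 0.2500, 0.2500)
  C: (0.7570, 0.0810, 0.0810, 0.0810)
B > A > C

Key insight: Entropy is maximized by uniform distributions and minimized by concentrated distributions.

- Uniform distributions have maximum entropy log₂(4) = 2.0000 bits
- The more "peaked" or concentrated a distribution, the lower its entropy

Entropies:
  H(A) = 1.8767 bits
  H(B) = 2.0000 bits
  H(C) = 1.1851 bits

Ranking: B > A > C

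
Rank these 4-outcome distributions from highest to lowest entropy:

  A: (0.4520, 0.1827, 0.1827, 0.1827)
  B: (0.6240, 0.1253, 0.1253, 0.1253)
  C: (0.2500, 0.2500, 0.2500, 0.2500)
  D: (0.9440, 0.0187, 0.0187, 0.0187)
C > A > B > D

Key insight: Entropy is maximized by uniform distributions and minimized by concentrated distributions.

Entropies:
  H(A) = 1.8619 bits
  H(B) = 1.5511 bits
  H(C) = 2.0000 bits
  H(D) = 0.4001 bits

Ranking: C > A > B > D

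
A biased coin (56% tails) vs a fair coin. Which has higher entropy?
Fair coin

The fair coin is uniform (p=0.5), maximizing binary entropy at 1 bit. The biased coin has H(0.56) ≈ 0.990 bits — its outcome is more predictable, so its entropy is lower.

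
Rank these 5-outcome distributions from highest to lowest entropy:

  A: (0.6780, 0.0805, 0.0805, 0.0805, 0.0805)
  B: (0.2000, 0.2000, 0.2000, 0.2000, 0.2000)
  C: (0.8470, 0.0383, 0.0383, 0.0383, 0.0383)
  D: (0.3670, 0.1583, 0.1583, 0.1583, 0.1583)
B > D > A > C

Key insight: Entropy is maximized by uniform distributions and minimized by concentrated distributions.

Entropies:
  H(A) = 1.5505 bits
  H(B) = 2.3219 bits
  H(C) = 0.9233 bits
  H(D) = 2.2143 bits

Ranking: B > D > A > C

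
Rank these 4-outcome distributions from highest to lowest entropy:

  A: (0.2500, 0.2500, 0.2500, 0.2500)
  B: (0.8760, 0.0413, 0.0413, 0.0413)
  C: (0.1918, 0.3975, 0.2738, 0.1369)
A > C > B

Key insight: Entropy is maximized by uniform distributions and minimized by concentrated distributions.

- Uniform distributions have maximum entropy log₂(4) = 2.0000 bits
- The more "peaked" or concentrated a distribution, the lower its entropy

Entropies:
  H(A) = 2.0000 bits
  H(B) = 0.7373 bits
  H(C) = 1.8904 bits

Ranking: A > C > B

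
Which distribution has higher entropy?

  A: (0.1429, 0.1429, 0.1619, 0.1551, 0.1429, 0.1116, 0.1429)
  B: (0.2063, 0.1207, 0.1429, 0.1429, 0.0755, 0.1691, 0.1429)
A

Both distributions are close to uniform, making this a harder comparison.

H(A) = 2.7995 bits
H(B) = 2.7559 bits

The distribution closer to uniform has higher entropy.
Answer: A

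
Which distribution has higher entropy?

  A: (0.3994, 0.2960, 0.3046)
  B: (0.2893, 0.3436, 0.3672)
B

Both distributions are close to uniform, making this a harder comparison.

H(A) = 1.5711 bits
H(B) = 1.5779 bits

The distribution closer to uniform has higher entropy.
Answer: B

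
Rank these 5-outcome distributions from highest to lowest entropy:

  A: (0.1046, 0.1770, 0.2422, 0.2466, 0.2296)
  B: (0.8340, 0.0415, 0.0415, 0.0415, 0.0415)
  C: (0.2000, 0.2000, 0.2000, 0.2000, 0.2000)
C > A > B

Key insight: Entropy is maximized by uniform distributions and minimized by concentrated distributions.

- Uniform distributions have maximum entropy log₂(5) = 2.3219 bits
- The more "peaked" or concentrated a distribution, the lower its entropy

Entropies:
  H(A) = 2.2638 bits
  H(B) = 0.9805 bits
  H(C) = 2.3219 bits

Ranking: C > A > B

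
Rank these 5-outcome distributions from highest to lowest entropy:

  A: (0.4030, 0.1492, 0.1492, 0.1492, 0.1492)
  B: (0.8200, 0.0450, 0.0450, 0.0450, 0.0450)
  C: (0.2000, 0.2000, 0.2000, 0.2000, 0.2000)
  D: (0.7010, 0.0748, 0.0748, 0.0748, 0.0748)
C > A > D > B

Key insight: Entropy is maximized by uniform distributions and minimized by concentrated distributions.

Entropies:
  H(A) = 2.1667 bits
  H(B) = 1.0401 bits
  H(C) = 2.3219 bits
  H(D) = 1.4781 bits

Ranking: C > A > D > B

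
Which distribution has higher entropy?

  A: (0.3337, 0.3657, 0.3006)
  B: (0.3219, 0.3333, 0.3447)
B

Both distributions are close to uniform, making this a harder comparison.

H(A) = 1.5804 bits
H(B) = 1.5844 bits

The distribution closer to uniform has higher entropy.
Answer: B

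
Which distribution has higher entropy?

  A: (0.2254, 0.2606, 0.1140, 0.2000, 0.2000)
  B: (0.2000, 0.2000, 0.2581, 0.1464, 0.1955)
B

Both distributions are close to uniform, making this a harder comparison.

H(A) = 2.2760 bits
H(B) = 2.2993 bits

The distribution closer to uniform has higher entropy.
Answer: B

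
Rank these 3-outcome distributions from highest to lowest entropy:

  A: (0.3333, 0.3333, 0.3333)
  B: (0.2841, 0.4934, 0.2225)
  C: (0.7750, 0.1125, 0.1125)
A > B > C

Key insight: Entropy is maximized by uniform distributions and minimized by concentrated distributions.

- Uniform distributions have maximum entropy log₂(3) = 1.5850 bits
- The more "peaked" or concentrated a distribution, the lower its entropy

Entropies:
  H(A) = 1.5850 bits
  H(B) = 1.5010 bits
  H(C) = 0.9942 bits

Ranking: A > B > C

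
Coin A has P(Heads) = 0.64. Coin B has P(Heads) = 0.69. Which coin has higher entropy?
A

For binary distributions, entropy is maximized at p=0.5 and decreases as p moves toward 0 or 1.

H(A) = H(0.64) = 0.9427 bits
H(B) = H(0.69) = 0.8932 bits

Distribution A (p=0.64) is closer to uniform (p=0.5), so it has higher entropy.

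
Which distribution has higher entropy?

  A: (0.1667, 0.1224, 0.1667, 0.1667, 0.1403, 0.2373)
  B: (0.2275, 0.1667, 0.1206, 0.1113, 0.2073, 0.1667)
A

Both distributions are close to uniform, making this a harder comparison.

H(A) = 2.5534 bits
H(B) = 2.5388 bits

The distribution closer to uniform has higher entropy.
Answer: A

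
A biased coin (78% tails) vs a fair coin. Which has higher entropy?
Fair coin

The fair coin is uniform (p=0.5), maximizing binary entropy at 1 bit. The biased coin has H(0.78) ≈ 0.760 bits — its outcome is more predictable, so its entropy is lower.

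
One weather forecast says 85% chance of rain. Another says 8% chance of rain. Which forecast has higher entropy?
85% forecast

Treat each forecast as a Bernoulli distribution. Binary entropy is maximized at p=0.5 and falls off symmetrically toward 0 or 1. The 85% forecast is closer to 50%, so it is more uncertain. H(85%) ≈ 0.610 bits, H(8%) ≈ 0.402 bits.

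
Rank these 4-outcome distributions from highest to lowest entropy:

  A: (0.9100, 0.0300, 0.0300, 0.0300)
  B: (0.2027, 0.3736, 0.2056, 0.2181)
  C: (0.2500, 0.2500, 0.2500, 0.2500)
C > B > A

Key insight: Entropy is maximized by uniform distributions and minimized by concentrated distributions.

- Uniform distributions have maximum entropy log₂(4) = 2.0000 bits
- The more "peaked" or concentrated a distribution, the lower its entropy

Entropies:
  H(A) = 0.5791 bits
  H(B) = 1.9458 bits
  H(C) = 2.0000 bits

Ranking: C > B > A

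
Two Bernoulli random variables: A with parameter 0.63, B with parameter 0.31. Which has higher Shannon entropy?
A

For binary distributions, entropy is maximized at p=0.5 and decreases as p moves toward 0 or 1.

H(A) = H(0.63) = 0.9507 bits
H(B) = H(0.31) = 0.8932 bits

Distribution A (p=0.63) is closer to uniform (p=0.5), so it has higher entropy.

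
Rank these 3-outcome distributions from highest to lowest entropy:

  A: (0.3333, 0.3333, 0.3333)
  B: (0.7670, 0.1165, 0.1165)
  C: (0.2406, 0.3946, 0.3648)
A > C > B

Key insight: Entropy is maximized by uniform distributions and minimized by concentrated distributions.

- Uniform distributions have maximum entropy log₂(3) = 1.5850 bits
- The more "peaked" or concentrated a distribution, the lower its entropy

Entropies:
  H(A) = 1.5850 bits
  H(B) = 1.0162 bits
  H(C) = 1.5546 bits

Ranking: A > C > B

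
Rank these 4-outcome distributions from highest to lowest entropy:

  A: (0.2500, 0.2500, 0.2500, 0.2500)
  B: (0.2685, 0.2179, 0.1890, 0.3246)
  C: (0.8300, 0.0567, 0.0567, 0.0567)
A > B > C

Key insight: Entropy is maximized by uniform distributions and minimized by concentrated distributions.

- Uniform distributions have maximum entropy log₂(4) = 2.0000 bits
- The more "peaked" or concentrated a distribution, the lower its entropy

Entropies:
  H(A) = 2.0000 bits
  H(B) = 1.9695 bits
  H(C) = 0.9271 bits

Ranking: A > B > C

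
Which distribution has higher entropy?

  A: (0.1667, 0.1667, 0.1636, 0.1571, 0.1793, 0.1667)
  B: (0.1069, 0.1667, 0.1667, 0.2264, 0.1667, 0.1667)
A

Both distributions are close to uniform, making this a harder comparison.

H(A) = 2.5838 bits
H(B) = 2.5533 bits

The distribution closer to uniform has higher entropy.
Answer: A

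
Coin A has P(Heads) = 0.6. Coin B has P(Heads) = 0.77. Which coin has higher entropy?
A

For binary distributions, entropy is maximized at p=0.5 and decreases as p moves toward 0 or 1.

H(A) = H(0.6) = 0.9710 bits
H(B) = H(0.77) = 0.7780 bits

Distribution A (p=0.6) is closer to uniform (p=0.5), so it has higher entropy.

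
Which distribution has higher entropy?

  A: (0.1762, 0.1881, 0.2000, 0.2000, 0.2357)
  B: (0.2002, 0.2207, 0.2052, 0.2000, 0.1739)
B

Both distributions are close to uniform, making this a harder comparison.

H(A) = 2.3149 bits
H(B) = 2.3178 bits

The distribution closer to uniform has higher entropy.
Answer: B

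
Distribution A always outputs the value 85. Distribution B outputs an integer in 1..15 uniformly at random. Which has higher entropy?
B

A is deterministic, so H(A) = 0. B is uniform over 15 outcomes, so H(B) = log₂(15) = 3.907 bits. Any distribution with genuine randomness has higher entropy than a deterministic one.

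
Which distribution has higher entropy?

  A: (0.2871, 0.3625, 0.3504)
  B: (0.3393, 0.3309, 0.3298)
B

Both distributions are close to uniform, making this a harder comparison.

H(A) = 1.5777 bits
H(B) = 1.5848 bits

The distribution closer to uniform has higher entropy.
Answer: B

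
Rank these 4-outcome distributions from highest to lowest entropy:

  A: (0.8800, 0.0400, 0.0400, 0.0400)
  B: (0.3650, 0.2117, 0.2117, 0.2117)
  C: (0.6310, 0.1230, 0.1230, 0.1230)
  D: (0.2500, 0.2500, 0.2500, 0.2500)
D > B > C > A

Key insight: Entropy is maximized by uniform distributions and minimized by concentrated distributions.

Entropies:
  H(A) = 0.7196 bits
  H(B) = 1.9532 bits
  H(C) = 1.5348 bits
  H(D) = 2.0000 bits

Ranking: D > B > C > A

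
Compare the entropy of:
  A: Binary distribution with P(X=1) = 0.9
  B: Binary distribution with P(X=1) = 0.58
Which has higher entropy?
B

For binary distributions, entropy is maximized at p=0.5 and decreases as p moves toward 0 or 1.

H(A) = H(0.9) = 0.4690 bits
H(B) = H(0.58) = 0.9815 bits

Distribution B (p=0.58) is closer to uniform (p=0.5), so it has higher entropy.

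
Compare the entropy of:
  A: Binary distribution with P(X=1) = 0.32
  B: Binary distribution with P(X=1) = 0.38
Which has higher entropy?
B

For binary distributions, entropy is maximized at p=0.5 and decreases as p moves toward 0 or 1.

H(A) = H(0.32) = 0.9044 bits
H(B) = H(0.38) = 0.9580 bits

Distribution B (p=0.38) is closer to uniform (p=0.5), so it has higher entropy.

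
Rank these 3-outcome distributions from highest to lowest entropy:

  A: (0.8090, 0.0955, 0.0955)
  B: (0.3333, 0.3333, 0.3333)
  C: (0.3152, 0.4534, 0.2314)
B > C > A

Key insight: Entropy is maximized by uniform distributions and minimized by concentrated distributions.

- Uniform distributions have maximum entropy log₂(3) = 1.5850 bits
- The more "peaked" or concentrated a distribution, the lower its entropy

Entropies:
  H(A) = 0.8946 bits
  H(B) = 1.5850 bits
  H(C) = 1.5310 bits

Ranking: B > C > A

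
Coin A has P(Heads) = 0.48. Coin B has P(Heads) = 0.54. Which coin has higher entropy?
A

For binary distributions, entropy is maximized at p=0.5 and decreases as p moves toward 0 or 1.

H(A) = H(0.48) = 0.9988 bits
H(B) = H(0.54) = 0.9954 bits

Distribution A (p=0.48) is closer to uniform (p=0.5), so it has higher entropy.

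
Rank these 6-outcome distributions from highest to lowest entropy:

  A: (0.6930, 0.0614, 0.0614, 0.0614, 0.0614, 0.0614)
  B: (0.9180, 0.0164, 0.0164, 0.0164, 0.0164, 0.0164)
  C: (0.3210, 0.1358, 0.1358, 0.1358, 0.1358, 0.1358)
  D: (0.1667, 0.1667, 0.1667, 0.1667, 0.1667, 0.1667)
D > C > A > B

Key insight: Entropy is maximized by uniform distributions and minimized by concentrated distributions.

Entropies:
  H(A) = 1.6025 bits
  H(B) = 0.5996 bits
  H(C) = 2.4821 bits
  H(D) = 2.5850 bits

Ranking: D > C > A > B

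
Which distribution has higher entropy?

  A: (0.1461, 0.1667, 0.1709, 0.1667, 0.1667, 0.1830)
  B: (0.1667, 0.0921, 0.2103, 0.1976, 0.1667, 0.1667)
A

Both distributions are close to uniform, making this a harder comparison.

H(A) = 2.5819 bits
H(B) = 2.5446 bits

The distribution closer to uniform has higher entropy.
Answer: A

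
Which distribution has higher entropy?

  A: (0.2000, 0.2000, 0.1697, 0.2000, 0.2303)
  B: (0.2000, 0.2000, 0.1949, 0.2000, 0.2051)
B

Both distributions are close to uniform, making this a harder comparison.

H(A) = 2.3153 bits
H(B) = 2.3217 bits

The distribution closer to uniform has higher entropy.
Answer: B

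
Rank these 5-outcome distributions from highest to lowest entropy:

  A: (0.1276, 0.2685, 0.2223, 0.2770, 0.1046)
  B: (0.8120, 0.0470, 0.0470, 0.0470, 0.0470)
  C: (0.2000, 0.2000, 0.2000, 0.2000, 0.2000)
C > A > B

Key insight: Entropy is maximized by uniform distributions and minimized by concentrated distributions.

- Uniform distributions have maximum entropy log₂(5) = 2.3219 bits
- The more "peaked" or concentrated a distribution, the lower its entropy

Entropies:
  H(A) = 2.2244 bits
  H(B) = 1.0733 bits
  H(C) = 2.3219 bits

Ranking: C > A > B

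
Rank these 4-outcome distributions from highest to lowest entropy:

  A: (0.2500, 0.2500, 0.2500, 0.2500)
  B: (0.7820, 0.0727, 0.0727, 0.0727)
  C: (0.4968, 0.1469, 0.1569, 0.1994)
A > C > B

Key insight: Entropy is maximized by uniform distributions and minimized by concentrated distributions.

- Uniform distributions have maximum entropy log₂(4) = 2.0000 bits
- The more "peaked" or concentrated a distribution, the lower its entropy

Entropies:
  H(A) = 2.0000 bits
  H(B) = 1.1020 bits
  H(C) = 1.7910 bits

Ranking: A > C > B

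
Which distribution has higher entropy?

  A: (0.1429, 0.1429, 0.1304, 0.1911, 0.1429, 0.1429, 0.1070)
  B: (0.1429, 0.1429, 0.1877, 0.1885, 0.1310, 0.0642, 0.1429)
A

Both distributions are close to uniform, making this a harder comparison.

H(A) = 2.7888 bits
H(B) = 2.7485 bits

The distribution closer to uniform has higher entropy.
Answer: A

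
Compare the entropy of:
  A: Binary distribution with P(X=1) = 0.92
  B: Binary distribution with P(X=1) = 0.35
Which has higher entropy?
B

For binary distributions, entropy is maximized at p=0.5 and decreases as p moves toward 0 or 1.

H(A) = H(0.92) = 0.4022 bits
H(B) = H(0.35) = 0.9341 bits

Distribution B (p=0.35) is closer to uniform (p=0.5), so it has higher entropy.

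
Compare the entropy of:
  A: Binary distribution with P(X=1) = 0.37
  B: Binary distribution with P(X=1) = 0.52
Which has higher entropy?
B

For binary distributions, entropy is maximized at p=0.5 and decreases as p moves toward 0 or 1.

H(A) = H(0.37) = 0.9507 bits
H(B) = H(0.52) = 0.9988 bits

Distribution B (p=0.52) is closer to uniform (p=0.5), so it has higher entropy.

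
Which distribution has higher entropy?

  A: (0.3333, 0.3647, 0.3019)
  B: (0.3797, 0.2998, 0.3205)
A

Both distributions are close to uniform, making this a harder comparison.

H(A) = 1.5807 bits
H(B) = 1.5776 bits

The distribution closer to uniform has higher entropy.
Answer: A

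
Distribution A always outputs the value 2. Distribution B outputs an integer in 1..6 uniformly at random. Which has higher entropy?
B

A is deterministic, so H(A) = 0. B is uniform over 6 outcomes, so H(B) = log₂(6) = 2.585 bits. Any distribution with genuine randomness has higher entropy than a deterministic one.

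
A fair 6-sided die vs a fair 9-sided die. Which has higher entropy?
9-sided die

Both are uniform distributions; for uniform over n outcomes, H = log₂(n). H(6-sided) = log₂(6) = 2.585 bits and H(9-sided) = log₂(9) = 3.170 bits. More outcomes in a uniform distribution means higher entropy.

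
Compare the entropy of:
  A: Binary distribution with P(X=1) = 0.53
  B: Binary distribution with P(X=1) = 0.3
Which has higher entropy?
A

For binary distributions, entropy is maximized at p=0.5 and decreases as p moves toward 0 or 1.

H(A) = H(0.53) = 0.9974 bits
H(B) = H(0.3) = 0.8813 bits

Distribution A (p=0.53) is closer to uniform (p=0.5), so it has higher entropy.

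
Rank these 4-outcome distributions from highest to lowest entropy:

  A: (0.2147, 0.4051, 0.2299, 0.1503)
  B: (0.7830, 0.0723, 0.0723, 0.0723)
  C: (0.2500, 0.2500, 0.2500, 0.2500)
C > A > B

Key insight: Entropy is maximized by uniform distributions and minimized by concentrated distributions.

- Uniform distributions have maximum entropy log₂(4) = 2.0000 bits
- The more "peaked" or concentrated a distribution, the lower its entropy

Entropies:
  H(A) = 1.9032 bits
  H(B) = 1.0986 bits
  H(C) = 2.0000 bits

Ranking: C > A > B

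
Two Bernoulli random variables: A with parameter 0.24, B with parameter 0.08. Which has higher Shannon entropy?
A

For binary distributions, entropy is maximized at p=0.5 and decreases as p moves toward 0 or 1.

H(A) = H(0.24) = 0.7950 bits
H(B) = H(0.08) = 0.4022 bits

Distribution A (p=0.24) is closer to uniform (p=0.5), so it has higher entropy.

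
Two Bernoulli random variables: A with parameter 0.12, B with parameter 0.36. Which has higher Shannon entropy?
B

For binary distributions, entropy is maximized at p=0.5 and decreases as p moves toward 0 or 1.

H(A) = H(0.12) = 0.5294 bits
H(B) = H(0.36) = 0.9427 bits

Distribution B (p=0.36) is closer to uniform (p=0.5), so it has higher entropy.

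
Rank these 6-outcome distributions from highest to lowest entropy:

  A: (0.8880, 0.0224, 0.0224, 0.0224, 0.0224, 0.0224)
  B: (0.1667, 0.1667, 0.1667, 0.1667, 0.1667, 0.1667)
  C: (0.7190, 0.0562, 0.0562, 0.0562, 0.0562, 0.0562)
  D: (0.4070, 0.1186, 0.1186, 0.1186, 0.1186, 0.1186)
B > D > C > A

Key insight: Entropy is maximized by uniform distributions and minimized by concentrated distributions.

Entropies:
  H(A) = 0.7660 bits
  H(B) = 2.5850 bits
  H(C) = 1.5093 bits
  H(D) = 2.3518 bits

Ranking: B > D > C > A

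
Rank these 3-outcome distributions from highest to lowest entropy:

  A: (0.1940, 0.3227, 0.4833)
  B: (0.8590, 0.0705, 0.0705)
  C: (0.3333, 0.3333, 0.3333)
C > A > B

Key insight: Entropy is maximized by uniform distributions and minimized by concentrated distributions.

- Uniform distributions have maximum entropy log₂(3) = 1.5850 bits
- The more "peaked" or concentrated a distribution, the lower its entropy

Entropies:
  H(A) = 1.4925 bits
  H(B) = 0.7279 bits
  H(C) = 1.5850 bits

Ranking: C > A > B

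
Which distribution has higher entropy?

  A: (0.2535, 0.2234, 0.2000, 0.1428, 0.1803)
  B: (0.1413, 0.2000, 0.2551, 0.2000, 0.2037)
B

Both distributions are close to uniform, making this a harder comparison.

H(A) = 2.2960 bits
H(B) = 2.2980 bits

The distribution closer to uniform has higher entropy.
Answer: B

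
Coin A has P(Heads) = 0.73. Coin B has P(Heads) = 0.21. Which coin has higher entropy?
A

For binary distributions, entropy is maximized at p=0.5 and decreases as p moves toward 0 or 1.

H(A) = H(0.73) = 0.8415 bits
H(B) = H(0.21) = 0.7415 bits

Distribution A (p=0.73) is closer to uniform (p=0.5), so it has higher entropy.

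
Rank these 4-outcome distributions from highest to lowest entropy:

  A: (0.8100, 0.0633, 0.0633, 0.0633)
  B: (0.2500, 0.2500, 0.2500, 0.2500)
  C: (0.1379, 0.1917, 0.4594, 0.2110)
B > C > A

Key insight: Entropy is maximized by uniform distributions and minimized by concentrated distributions.

- Uniform distributions have maximum entropy log₂(4) = 2.0000 bits
- The more "peaked" or concentrated a distribution, the lower its entropy

Entropies:
  H(A) = 1.0026 bits
  H(B) = 2.0000 bits
  H(C) = 1.8402 bits

Ranking: B > C > A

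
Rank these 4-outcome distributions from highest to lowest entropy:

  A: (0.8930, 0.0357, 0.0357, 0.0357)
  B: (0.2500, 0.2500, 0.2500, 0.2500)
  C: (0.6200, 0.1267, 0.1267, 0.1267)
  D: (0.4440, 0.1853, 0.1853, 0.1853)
B > D > C > A

Key insight: Entropy is maximized by uniform distributions and minimized by concentrated distributions.

Entropies:
  H(A) = 0.6604 bits
  H(B) = 2.0000 bits
  H(C) = 1.5603 bits
  H(D) = 1.8722 bits

Ranking: B > D > C > A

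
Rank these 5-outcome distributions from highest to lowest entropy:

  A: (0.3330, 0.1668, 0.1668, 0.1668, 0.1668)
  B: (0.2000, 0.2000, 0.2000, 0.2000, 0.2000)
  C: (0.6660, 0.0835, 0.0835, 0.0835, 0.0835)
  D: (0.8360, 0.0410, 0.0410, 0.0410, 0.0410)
B > A > C > D

Key insight: Entropy is maximized by uniform distributions and minimized by concentrated distributions.

Entropies:
  H(A) = 2.2520 bits
  H(B) = 2.3219 bits
  H(C) = 1.5870 bits
  H(D) = 0.9718 bits

Ranking: B > A > C > D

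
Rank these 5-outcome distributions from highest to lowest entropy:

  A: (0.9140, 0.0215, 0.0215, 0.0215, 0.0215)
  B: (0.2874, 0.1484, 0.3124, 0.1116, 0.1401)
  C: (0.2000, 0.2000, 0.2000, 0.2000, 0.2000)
C > B > A

Key insight: Entropy is maximized by uniform distributions and minimized by concentrated distributions.

- Uniform distributions have maximum entropy log₂(5) = 2.3219 bits
- The more "peaked" or concentrated a distribution, the lower its entropy

Entropies:
  H(A) = 0.5950 bits
  H(B) = 2.2003 bits
  H(C) = 2.3219 bits

Ranking: C > B > A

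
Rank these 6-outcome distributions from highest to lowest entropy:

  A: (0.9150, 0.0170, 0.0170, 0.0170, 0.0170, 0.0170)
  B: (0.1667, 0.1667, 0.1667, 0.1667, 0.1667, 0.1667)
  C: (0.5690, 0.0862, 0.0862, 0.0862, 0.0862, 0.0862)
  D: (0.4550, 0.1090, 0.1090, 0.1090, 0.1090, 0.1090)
B > D > C > A

Key insight: Entropy is maximized by uniform distributions and minimized by concentrated distributions.

Entropies:
  H(A) = 0.6169 bits
  H(B) = 2.5850 bits
  H(C) = 1.9870 bits
  H(D) = 2.2596 bits

Ranking: B > D > C > A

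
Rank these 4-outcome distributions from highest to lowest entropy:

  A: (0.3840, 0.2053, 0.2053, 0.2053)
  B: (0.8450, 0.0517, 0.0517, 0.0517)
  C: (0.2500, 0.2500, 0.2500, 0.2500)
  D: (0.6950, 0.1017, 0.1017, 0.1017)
C > A > D > B

Key insight: Entropy is maximized by uniform distributions and minimized by concentrated distributions.

Entropies:
  H(A) = 1.9372 bits
  H(B) = 0.8679 bits
  H(C) = 2.0000 bits
  H(D) = 1.3707 bits

Ranking: C > A > D > B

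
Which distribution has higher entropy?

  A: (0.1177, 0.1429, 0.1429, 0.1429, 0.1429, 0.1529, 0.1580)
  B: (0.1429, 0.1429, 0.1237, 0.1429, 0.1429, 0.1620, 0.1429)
B

Both distributions are close to uniform, making this a harder comparison.

H(A) = 2.8023 bits
H(B) = 2.8036 bits

The distribution closer to uniform has higher entropy.
Answer: B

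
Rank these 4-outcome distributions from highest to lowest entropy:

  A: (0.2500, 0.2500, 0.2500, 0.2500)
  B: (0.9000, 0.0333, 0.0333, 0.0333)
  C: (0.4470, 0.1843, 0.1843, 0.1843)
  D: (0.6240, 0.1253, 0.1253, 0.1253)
A > C > D > B

Key insight: Entropy is maximized by uniform distributions and minimized by concentrated distributions.

Entropies:
  H(A) = 2.0000 bits
  H(B) = 0.6275 bits
  H(C) = 1.8684 bits
  H(D) = 1.5511 bits

Ranking: A > C > D > B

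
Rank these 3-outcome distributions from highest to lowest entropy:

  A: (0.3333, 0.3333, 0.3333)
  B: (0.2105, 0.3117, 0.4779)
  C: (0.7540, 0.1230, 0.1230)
A > B > C

Key insight: Entropy is maximized by uniform distributions and minimized by concentrated distributions.

- Uniform distributions have maximum entropy log₂(3) = 1.5850 bits
- The more "peaked" or concentrated a distribution, the lower its entropy

Entropies:
  H(A) = 1.5850 bits
  H(B) = 1.5065 bits
  H(C) = 1.0509 bits

Ranking: A > B > C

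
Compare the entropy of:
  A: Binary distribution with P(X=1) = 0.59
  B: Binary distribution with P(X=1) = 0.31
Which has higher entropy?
A

For binary distributions, entropy is maximized at p=0.5 and decreases as p moves toward 0 or 1.

H(A) = H(0.59) = 0.9765 bits
H(B) = H(0.31) = 0.8932 bits

Distribution A (p=0.59) is closer to uniform (p=0.5), so it has higher entropy.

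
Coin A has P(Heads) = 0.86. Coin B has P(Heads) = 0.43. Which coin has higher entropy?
B

For binary distributions, entropy is maximized at p=0.5 and decreases as p moves toward 0 or 1.

H(A) = H(0.86) = 0.5842 bits
H(B) = H(0.43) = 0.9858 bits

Distribution B (p=0.43) is closer to uniform (p=0.5), so it has higher entropy.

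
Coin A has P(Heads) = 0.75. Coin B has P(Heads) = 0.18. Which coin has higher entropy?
A

For binary distributions, entropy is maximized at p=0.5 and decreases as p moves toward 0 or 1.

H(A) = H(0.75) = 0.8113 bits
H(B) = H(0.18) = 0.6801 bits

Distribution A (p=0.75) is closer to uniform (p=0.5), so it has higher entropy.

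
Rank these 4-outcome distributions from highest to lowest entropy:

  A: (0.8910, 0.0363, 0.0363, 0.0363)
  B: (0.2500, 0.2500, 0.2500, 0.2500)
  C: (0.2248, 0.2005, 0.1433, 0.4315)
B > C > A

Key insight: Entropy is maximized by uniform distributions and minimized by concentrated distributions.

- Uniform distributions have maximum entropy log₂(4) = 2.0000 bits
- The more "peaked" or concentrated a distribution, the lower its entropy

Entropies:
  H(A) = 0.6697 bits
  H(B) = 2.0000 bits
  H(C) = 1.8737 bits

Ranking: B > C > A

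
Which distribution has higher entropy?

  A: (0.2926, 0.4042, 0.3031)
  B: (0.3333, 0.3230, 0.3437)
B

Both distributions are close to uniform, making this a harder comparison.

H(A) = 1.5690 bits
H(B) = 1.5845 bits

The distribution closer to uniform has higher entropy.
Answer: B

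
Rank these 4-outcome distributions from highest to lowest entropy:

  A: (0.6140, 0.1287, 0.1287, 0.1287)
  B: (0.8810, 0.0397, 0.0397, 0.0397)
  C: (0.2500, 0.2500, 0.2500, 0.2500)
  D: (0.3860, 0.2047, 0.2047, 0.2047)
C > D > A > B

Key insight: Entropy is maximized by uniform distributions and minimized by concentrated distributions.

Entropies:
  H(A) = 1.5740 bits
  H(B) = 0.7151 bits
  H(C) = 2.0000 bits
  H(D) = 1.9353 bits

Ranking: C > D > A > B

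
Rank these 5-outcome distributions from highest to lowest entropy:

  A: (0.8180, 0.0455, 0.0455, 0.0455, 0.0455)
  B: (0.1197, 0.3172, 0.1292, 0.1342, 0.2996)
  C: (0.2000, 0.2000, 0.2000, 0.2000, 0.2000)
C > B > A

Key insight: Entropy is maximized by uniform distributions and minimized by concentrated distributions.

- Uniform distributions have maximum entropy log₂(5) = 2.3219 bits
- The more "peaked" or concentrated a distribution, the lower its entropy

Entropies:
  H(A) = 1.0484 bits
  H(B) = 2.1834 bits
  H(C) = 2.3219 bits

Ranking: C > B > A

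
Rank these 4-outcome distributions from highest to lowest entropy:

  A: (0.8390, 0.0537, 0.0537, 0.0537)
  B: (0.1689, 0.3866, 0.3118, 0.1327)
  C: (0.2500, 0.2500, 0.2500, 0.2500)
C > B > A

Key insight: Entropy is maximized by uniform distributions and minimized by concentrated distributions.

- Uniform distributions have maximum entropy log₂(4) = 2.0000 bits
- The more "peaked" or concentrated a distribution, the lower its entropy

Entropies:
  H(A) = 0.8919 bits
  H(B) = 1.8743 bits
  H(C) = 2.0000 bits

Ranking: C > B > A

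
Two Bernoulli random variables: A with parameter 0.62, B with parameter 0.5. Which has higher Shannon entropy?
B

For binary distributions, entropy is maximized at p=0.5 and decreases as p moves toward 0 or 1.

H(A) = H(0.62) = 0.9580 bits
H(B) = H(0.5) = 1.0000 bits

Distribution B (p=0.5) is closer to uniform (p=0.5), so it has higher entropy.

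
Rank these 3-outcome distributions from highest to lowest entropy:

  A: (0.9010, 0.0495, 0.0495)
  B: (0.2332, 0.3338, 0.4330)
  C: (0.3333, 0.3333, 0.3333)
C > B > A

Key insight: Entropy is maximized by uniform distributions and minimized by concentrated distributions.

- Uniform distributions have maximum entropy log₂(3) = 1.5850 bits
- The more "peaked" or concentrated a distribution, the lower its entropy

Entropies:
  H(A) = 0.5648 bits
  H(B) = 1.5411 bits
  H(C) = 1.5850 bits

Ranking: C > B > A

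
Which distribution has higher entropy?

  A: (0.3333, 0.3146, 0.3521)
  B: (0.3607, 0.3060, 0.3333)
A

Both distributions are close to uniform, making this a harder comparison.

H(A) = 1.5834 bits
H(B) = 1.5817 bits

The distribution closer to uniform has higher entropy.
Answer: A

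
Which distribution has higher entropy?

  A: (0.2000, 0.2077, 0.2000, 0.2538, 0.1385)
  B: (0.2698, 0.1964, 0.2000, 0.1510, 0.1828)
A

Both distributions are close to uniform, making this a harder comparison.

H(A) = 2.2968 bits
H(B) = 2.2955 bits

The distribution closer to uniform has higher entropy.
Answer: A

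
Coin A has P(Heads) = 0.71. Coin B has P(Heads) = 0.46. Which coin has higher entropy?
B

For binary distributions, entropy is maximized at p=0.5 and decreases as p moves toward 0 or 1.

H(A) = H(0.71) = 0.8687 bits
H(B) = H(0.46) = 0.9954 bits

Distribution B (p=0.46) is closer to uniform (p=0.5), so it has higher entropy.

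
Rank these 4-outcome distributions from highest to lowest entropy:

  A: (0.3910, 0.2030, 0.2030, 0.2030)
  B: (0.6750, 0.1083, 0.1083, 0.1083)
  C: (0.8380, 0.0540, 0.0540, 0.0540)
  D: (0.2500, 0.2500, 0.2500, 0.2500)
D > A > B > C

Key insight: Entropy is maximized by uniform distributions and minimized by concentrated distributions.

Entropies:
  H(A) = 1.9307 bits
  H(B) = 1.4248 bits
  H(C) = 0.8958 bits
  H(D) = 2.0000 bits

Ranking: D > A > B > C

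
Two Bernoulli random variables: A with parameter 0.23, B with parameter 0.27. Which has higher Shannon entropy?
B

For binary distributions, entropy is maximized at p=0.5 and decreases as p moves toward 0 or 1.

H(A) = H(0.23) = 0.7780 bits
H(B) = H(0.27) = 0.8415 bits

Distribution B (p=0.27) is closer to uniform (p=0.5), so it has higher entropy.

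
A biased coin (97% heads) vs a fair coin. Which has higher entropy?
Fair coin

The fair coin is uniform (p=0.5), maximizing binary entropy at 1 bit. The biased coin has H(0.97) ≈ 0.194 bits — its outcome is more predictable, so its entropy is lower.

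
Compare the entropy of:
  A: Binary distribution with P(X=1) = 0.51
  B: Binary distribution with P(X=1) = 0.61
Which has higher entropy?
A

For binary distributions, entropy is maximized at p=0.5 and decreases as p moves toward 0 or 1.

H(A) = H(0.51) = 0.9997 bits
H(B) = H(0.61) = 0.9648 bits

Distribution A (p=0.51) is closer to uniform (p=0.5), so it has higher entropy.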